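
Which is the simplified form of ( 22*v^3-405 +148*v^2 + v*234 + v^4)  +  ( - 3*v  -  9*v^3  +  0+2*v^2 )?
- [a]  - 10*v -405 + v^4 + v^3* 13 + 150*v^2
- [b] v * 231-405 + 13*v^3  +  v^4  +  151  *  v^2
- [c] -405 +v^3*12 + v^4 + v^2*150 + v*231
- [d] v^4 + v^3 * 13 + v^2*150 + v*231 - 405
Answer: d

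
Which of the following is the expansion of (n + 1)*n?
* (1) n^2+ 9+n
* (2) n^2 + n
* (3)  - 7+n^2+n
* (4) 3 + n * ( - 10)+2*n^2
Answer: 2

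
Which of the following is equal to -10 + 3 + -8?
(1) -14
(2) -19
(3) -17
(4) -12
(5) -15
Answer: 5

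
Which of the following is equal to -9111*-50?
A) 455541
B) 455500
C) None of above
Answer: C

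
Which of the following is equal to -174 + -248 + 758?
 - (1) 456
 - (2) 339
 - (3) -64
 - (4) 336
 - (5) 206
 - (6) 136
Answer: 4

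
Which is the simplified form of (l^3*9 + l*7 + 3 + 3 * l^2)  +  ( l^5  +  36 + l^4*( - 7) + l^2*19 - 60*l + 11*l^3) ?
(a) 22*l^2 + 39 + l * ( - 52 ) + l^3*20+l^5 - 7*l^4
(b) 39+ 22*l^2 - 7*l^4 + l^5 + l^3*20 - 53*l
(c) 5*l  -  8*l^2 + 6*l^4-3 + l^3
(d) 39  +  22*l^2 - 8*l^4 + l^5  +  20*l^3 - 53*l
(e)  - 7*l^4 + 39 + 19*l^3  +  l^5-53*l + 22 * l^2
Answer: b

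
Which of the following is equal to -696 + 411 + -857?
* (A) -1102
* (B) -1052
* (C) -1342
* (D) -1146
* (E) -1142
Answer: E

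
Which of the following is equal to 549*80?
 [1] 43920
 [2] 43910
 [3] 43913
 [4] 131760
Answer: 1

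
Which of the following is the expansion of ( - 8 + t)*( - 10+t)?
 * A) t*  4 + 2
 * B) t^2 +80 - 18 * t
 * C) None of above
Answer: B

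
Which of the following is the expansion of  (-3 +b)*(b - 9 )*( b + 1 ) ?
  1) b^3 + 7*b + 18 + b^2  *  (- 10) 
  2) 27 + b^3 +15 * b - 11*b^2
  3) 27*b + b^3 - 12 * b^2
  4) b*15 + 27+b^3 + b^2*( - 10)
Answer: 2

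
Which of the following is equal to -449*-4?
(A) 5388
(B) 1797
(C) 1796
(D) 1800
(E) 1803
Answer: C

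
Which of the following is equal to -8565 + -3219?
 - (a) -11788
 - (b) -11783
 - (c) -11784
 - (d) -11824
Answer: c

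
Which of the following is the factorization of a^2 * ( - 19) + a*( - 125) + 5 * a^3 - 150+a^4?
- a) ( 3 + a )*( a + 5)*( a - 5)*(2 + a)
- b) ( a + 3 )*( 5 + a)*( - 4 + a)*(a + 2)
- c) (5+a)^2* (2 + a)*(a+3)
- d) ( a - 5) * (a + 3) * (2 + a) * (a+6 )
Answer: a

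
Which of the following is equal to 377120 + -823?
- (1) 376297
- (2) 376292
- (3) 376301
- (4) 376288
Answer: 1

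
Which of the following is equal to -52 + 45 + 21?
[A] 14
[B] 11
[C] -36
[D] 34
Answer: A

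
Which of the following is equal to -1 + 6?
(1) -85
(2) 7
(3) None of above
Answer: 3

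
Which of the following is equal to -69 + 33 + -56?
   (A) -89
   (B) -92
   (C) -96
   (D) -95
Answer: B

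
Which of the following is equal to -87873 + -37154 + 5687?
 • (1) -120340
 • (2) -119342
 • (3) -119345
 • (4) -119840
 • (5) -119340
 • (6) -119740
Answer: 5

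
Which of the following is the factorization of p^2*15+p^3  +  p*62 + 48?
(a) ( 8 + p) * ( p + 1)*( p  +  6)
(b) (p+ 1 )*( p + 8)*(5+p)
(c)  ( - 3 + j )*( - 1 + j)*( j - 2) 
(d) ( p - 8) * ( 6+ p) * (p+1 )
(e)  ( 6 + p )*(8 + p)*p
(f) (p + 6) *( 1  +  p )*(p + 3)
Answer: a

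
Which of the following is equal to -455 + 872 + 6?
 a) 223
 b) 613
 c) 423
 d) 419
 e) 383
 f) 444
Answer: c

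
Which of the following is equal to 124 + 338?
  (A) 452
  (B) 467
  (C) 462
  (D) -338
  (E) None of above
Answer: C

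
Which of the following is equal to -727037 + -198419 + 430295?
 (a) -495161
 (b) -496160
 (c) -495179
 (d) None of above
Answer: a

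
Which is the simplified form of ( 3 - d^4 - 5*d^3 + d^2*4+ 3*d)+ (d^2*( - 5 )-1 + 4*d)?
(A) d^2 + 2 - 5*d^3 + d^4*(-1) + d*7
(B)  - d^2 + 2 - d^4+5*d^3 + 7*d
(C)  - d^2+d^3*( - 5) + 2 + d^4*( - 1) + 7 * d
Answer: C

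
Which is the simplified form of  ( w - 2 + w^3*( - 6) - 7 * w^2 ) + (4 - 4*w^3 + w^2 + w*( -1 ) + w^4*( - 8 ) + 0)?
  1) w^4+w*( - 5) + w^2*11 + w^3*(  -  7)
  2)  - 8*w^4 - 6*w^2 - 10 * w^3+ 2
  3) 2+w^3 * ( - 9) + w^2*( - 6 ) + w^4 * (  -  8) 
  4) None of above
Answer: 2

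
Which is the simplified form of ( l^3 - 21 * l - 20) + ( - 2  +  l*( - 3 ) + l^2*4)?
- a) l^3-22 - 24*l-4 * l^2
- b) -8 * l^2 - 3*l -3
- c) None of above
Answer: c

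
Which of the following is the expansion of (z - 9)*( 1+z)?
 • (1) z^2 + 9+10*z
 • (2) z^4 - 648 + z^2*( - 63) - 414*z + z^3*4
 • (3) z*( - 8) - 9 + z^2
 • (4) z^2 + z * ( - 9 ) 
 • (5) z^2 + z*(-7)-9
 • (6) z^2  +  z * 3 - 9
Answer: 3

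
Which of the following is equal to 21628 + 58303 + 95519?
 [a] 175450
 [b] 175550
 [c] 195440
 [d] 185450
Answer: a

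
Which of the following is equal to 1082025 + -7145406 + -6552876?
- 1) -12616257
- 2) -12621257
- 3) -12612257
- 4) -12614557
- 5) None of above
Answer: 1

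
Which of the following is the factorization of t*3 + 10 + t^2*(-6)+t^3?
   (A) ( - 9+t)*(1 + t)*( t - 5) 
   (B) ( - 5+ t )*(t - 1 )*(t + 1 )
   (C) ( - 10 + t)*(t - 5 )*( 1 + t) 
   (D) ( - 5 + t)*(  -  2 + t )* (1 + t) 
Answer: D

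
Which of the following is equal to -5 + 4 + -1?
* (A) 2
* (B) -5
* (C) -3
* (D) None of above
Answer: D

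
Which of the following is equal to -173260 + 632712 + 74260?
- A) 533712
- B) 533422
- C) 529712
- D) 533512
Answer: A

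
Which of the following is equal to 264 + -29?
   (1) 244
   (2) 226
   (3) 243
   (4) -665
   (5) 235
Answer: 5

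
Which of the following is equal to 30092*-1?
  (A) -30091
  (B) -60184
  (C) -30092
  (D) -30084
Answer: C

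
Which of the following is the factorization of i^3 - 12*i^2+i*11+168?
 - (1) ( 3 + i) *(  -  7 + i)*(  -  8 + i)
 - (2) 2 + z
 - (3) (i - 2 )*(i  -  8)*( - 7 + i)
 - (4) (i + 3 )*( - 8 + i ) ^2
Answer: 1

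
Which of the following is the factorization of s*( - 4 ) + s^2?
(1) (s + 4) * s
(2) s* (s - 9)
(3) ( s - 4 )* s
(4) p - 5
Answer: 3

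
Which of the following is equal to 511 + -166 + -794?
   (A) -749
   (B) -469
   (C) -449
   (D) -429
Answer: C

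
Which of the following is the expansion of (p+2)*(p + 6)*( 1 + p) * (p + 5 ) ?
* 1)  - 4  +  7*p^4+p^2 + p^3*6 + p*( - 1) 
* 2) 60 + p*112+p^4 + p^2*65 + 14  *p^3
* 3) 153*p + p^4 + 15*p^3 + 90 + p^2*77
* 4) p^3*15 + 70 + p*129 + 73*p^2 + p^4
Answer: 2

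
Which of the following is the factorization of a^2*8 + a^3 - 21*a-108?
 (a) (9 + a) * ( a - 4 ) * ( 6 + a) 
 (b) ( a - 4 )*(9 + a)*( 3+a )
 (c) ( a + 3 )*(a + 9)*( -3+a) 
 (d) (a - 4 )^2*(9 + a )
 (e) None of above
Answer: b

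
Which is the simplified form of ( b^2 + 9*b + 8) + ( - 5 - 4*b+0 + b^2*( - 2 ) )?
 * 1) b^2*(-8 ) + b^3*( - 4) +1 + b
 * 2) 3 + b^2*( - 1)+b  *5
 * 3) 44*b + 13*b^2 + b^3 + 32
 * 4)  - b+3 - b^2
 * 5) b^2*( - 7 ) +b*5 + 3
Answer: 2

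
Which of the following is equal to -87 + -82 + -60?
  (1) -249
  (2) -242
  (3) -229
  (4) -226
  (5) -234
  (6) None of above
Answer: 3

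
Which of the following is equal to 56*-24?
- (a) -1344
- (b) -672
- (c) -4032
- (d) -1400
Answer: a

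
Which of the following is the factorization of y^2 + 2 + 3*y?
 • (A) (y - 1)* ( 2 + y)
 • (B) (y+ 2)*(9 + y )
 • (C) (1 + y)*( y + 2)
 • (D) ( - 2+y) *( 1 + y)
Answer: C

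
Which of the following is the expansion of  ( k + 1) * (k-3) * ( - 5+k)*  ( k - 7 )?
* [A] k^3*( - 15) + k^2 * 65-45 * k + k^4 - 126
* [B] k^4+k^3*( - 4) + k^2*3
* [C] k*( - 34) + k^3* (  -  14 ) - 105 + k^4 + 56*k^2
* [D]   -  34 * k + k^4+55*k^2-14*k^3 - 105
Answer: C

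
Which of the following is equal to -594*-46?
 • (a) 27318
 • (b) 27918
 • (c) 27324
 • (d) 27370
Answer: c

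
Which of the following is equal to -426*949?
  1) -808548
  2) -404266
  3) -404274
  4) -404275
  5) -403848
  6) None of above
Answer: 3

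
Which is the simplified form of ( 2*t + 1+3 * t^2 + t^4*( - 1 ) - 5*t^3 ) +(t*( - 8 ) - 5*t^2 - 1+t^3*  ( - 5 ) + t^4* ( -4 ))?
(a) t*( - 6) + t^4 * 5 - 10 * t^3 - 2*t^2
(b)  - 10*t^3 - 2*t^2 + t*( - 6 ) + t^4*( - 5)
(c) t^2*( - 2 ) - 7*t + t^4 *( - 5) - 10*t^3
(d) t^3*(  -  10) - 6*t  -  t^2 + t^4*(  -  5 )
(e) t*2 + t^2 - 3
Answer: b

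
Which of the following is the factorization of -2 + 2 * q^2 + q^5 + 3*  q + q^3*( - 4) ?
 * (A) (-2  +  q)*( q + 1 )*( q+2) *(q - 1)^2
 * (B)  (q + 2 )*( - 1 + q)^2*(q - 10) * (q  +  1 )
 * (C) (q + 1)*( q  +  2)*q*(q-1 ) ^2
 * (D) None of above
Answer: D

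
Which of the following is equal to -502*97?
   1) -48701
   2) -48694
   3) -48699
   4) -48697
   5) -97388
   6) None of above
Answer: 2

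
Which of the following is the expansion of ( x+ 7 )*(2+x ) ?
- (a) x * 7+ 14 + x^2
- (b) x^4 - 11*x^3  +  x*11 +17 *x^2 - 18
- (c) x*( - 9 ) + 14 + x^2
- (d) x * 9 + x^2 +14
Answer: d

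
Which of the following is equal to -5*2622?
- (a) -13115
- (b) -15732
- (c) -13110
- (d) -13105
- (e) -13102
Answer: c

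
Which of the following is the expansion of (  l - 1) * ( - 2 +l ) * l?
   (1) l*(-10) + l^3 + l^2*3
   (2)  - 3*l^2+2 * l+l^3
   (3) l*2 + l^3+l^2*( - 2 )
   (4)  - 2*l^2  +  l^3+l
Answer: 2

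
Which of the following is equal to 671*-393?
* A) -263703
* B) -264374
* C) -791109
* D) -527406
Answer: A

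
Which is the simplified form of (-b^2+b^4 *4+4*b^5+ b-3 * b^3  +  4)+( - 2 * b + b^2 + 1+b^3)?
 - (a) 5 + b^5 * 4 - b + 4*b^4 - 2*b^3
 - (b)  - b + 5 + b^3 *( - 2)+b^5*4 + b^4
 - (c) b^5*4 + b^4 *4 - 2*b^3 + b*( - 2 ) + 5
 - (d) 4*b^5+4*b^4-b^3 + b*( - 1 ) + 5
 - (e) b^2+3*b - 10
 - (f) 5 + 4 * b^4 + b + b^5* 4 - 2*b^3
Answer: a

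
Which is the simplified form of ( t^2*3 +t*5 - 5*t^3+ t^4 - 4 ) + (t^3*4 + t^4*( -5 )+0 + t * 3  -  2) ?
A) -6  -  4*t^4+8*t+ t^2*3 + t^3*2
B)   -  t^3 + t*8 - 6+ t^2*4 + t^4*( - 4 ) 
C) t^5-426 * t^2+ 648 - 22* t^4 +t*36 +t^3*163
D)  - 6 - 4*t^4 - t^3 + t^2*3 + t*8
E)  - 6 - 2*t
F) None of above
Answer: D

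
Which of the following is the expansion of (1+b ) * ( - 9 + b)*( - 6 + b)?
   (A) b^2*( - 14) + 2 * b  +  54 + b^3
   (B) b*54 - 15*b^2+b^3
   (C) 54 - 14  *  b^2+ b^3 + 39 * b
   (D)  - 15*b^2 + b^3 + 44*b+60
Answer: C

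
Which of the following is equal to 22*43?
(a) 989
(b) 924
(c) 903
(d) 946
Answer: d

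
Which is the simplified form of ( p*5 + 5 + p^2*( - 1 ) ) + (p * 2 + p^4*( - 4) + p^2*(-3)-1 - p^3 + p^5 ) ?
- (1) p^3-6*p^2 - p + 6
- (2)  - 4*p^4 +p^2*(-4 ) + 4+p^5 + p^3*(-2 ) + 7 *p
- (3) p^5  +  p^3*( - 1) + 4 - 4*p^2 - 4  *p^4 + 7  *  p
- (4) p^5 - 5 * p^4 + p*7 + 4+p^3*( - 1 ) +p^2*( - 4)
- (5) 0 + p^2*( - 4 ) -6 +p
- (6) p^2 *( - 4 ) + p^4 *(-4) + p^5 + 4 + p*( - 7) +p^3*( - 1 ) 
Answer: 3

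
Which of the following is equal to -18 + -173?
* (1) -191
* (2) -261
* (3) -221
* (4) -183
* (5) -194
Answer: 1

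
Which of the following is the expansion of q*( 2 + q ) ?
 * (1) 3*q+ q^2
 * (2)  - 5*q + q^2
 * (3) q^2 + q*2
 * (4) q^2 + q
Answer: 3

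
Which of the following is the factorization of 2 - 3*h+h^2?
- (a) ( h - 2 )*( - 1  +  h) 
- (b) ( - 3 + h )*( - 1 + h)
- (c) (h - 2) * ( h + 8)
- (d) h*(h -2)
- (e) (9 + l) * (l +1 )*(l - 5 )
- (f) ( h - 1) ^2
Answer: a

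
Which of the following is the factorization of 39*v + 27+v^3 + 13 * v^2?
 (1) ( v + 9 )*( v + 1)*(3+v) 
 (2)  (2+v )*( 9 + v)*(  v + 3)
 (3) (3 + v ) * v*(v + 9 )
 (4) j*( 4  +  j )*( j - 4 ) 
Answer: 1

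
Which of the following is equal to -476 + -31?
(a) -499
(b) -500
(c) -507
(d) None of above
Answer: c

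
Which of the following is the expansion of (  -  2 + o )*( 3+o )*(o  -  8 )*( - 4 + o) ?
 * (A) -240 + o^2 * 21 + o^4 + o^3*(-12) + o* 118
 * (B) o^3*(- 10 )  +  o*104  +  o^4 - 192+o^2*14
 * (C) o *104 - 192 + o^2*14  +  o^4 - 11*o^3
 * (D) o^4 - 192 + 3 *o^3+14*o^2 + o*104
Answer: C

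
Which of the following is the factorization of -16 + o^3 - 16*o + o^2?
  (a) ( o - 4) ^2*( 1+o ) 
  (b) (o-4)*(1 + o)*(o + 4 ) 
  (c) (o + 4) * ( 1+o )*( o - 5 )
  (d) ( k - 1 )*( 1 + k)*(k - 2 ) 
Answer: b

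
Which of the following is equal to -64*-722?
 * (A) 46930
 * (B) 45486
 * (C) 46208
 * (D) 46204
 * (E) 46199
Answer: C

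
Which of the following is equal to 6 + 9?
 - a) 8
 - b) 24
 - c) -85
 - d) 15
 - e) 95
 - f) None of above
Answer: d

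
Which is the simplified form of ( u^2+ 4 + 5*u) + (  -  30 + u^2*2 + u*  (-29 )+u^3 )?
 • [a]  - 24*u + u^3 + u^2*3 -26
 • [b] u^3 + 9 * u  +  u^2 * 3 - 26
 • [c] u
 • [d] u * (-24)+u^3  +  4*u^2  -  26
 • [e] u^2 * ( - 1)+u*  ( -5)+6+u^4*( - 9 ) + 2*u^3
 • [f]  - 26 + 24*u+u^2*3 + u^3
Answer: a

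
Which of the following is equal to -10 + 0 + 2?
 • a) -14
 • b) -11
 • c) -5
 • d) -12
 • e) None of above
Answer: e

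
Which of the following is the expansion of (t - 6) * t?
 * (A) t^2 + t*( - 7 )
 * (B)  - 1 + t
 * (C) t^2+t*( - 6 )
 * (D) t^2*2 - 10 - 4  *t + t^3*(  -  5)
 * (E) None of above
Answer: C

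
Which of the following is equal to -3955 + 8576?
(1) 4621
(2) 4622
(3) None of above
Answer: 1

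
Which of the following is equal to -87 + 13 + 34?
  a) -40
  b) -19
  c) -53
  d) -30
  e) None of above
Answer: a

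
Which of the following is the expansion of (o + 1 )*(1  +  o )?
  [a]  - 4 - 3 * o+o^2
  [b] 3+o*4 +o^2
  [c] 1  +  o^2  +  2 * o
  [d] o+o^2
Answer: c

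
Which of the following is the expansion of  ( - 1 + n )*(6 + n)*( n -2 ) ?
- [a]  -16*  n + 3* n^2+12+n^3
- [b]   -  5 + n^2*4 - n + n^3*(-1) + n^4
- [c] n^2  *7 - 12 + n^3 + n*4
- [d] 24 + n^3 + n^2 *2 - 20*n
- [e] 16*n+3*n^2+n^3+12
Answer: a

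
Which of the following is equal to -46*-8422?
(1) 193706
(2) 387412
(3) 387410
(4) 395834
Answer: 2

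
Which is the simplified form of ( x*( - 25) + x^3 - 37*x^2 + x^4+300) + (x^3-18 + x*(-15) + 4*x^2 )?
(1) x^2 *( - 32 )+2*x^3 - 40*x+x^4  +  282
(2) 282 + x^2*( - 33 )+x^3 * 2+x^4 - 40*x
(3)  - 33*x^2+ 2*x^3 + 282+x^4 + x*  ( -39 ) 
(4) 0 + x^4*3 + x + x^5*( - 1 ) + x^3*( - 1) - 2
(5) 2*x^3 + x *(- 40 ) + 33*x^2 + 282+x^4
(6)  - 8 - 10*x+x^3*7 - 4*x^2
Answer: 2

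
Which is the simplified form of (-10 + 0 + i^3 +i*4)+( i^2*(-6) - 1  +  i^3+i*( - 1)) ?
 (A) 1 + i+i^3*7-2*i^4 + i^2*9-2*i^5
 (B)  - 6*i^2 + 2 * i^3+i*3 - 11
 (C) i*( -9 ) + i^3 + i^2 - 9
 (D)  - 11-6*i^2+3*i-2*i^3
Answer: B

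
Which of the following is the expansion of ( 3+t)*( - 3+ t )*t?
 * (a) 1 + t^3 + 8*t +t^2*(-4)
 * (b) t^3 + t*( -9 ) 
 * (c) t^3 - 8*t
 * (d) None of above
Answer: b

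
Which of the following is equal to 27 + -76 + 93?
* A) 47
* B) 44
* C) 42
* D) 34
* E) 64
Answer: B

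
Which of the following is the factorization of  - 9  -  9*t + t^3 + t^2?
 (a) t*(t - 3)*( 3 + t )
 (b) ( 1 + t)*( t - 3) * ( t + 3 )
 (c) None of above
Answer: b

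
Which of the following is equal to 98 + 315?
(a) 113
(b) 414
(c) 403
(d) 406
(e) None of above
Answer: e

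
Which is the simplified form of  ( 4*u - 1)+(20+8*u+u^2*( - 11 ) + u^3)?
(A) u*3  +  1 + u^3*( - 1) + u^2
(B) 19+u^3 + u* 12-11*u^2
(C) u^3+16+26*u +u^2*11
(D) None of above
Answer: B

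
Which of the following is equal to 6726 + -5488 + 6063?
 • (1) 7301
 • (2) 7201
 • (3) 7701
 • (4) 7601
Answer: 1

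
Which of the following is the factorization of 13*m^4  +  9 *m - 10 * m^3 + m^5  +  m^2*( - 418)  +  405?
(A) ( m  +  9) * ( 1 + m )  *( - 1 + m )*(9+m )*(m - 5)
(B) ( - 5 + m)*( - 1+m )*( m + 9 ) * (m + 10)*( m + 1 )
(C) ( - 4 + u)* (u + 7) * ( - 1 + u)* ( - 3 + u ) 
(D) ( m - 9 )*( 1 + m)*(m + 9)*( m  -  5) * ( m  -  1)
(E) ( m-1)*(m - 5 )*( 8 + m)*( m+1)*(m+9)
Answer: A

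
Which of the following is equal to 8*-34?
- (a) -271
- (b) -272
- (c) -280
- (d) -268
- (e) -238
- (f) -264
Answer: b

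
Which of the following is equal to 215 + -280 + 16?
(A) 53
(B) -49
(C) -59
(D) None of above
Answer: B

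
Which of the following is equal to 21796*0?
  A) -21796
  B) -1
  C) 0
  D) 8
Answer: C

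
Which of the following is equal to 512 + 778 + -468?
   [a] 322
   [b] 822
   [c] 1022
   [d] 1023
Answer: b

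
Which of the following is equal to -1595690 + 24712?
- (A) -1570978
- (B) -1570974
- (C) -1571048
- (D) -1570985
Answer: A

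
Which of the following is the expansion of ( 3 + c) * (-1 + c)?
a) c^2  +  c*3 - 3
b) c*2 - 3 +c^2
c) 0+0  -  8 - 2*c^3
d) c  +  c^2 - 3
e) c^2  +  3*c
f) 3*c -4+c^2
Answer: b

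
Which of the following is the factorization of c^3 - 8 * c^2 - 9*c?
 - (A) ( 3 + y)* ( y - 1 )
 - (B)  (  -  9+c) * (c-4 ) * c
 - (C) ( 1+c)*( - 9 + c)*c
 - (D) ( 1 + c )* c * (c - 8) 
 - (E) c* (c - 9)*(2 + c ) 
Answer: C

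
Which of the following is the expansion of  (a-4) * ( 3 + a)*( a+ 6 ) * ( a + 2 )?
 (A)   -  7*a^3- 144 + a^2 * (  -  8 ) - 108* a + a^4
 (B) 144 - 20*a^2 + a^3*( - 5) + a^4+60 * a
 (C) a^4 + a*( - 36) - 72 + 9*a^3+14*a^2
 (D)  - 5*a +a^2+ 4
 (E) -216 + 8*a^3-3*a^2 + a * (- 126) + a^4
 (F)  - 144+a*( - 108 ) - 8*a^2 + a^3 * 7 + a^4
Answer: F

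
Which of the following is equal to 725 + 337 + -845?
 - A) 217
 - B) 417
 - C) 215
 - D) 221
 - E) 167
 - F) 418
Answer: A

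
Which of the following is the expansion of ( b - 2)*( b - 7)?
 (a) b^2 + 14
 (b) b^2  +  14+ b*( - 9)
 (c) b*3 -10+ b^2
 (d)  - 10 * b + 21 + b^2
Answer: b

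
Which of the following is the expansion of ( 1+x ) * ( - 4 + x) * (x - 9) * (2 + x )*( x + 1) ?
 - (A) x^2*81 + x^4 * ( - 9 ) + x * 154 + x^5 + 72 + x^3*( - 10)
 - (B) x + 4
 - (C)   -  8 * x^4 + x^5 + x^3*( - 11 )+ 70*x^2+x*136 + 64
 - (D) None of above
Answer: D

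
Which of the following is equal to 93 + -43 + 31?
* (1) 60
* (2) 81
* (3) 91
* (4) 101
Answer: 2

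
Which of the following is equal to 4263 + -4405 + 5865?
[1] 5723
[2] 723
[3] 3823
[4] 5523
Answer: 1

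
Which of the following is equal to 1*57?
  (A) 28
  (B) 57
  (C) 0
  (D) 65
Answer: B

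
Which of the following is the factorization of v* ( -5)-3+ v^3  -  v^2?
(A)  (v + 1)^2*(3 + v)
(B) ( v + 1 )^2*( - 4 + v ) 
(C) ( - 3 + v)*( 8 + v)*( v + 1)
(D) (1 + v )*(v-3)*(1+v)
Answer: D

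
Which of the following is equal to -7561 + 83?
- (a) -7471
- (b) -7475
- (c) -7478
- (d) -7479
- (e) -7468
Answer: c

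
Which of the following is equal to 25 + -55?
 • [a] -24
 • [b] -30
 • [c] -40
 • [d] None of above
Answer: b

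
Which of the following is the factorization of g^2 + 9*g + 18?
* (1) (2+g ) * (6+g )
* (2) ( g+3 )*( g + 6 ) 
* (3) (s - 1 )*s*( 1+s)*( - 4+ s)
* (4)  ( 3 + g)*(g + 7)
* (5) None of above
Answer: 2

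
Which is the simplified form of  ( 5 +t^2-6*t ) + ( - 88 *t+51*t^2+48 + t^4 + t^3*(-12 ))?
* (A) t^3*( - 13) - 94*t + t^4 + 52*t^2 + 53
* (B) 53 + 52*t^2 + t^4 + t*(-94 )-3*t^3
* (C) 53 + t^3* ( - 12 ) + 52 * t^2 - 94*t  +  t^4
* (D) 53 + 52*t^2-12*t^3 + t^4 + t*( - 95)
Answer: C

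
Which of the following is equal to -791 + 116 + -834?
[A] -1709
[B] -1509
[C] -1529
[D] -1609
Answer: B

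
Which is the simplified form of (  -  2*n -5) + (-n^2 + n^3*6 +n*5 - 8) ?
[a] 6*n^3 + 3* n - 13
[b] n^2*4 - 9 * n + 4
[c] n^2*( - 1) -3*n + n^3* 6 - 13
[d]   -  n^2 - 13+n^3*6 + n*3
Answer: d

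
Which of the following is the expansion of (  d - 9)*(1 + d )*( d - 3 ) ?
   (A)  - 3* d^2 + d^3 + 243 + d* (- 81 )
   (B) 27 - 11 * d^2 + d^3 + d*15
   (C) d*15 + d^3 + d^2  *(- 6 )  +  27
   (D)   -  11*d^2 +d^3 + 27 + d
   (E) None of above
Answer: B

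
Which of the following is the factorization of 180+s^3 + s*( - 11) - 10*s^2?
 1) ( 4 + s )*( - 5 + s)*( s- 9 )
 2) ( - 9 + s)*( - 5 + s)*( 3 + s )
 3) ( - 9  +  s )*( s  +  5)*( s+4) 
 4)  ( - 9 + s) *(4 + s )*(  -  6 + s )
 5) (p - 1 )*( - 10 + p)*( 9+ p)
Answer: 1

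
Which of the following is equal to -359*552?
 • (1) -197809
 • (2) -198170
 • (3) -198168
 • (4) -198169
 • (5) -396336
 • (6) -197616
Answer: 3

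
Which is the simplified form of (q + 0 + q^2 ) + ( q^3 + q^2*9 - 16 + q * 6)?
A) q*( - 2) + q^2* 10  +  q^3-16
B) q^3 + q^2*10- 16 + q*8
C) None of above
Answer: C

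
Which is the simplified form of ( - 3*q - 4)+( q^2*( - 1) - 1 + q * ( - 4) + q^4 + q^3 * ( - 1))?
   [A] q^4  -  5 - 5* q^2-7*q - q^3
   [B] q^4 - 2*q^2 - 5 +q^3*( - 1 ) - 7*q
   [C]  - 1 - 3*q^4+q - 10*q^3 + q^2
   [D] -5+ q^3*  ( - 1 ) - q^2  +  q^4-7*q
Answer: D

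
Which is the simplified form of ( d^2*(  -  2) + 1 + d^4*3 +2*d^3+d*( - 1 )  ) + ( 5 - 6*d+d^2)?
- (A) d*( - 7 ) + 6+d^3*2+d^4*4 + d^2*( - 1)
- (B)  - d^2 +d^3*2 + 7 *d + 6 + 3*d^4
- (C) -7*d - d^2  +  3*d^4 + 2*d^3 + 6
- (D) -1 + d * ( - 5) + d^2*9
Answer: C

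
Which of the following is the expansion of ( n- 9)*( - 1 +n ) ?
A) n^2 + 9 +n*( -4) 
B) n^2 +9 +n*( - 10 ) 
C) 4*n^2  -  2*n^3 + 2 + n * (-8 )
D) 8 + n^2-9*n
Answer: B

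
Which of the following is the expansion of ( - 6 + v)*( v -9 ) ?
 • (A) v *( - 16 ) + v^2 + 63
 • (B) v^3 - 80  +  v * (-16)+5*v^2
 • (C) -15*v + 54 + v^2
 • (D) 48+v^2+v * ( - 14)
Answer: C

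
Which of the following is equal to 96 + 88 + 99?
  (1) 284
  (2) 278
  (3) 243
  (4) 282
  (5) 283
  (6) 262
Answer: 5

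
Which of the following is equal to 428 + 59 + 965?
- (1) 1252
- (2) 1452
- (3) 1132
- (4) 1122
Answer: 2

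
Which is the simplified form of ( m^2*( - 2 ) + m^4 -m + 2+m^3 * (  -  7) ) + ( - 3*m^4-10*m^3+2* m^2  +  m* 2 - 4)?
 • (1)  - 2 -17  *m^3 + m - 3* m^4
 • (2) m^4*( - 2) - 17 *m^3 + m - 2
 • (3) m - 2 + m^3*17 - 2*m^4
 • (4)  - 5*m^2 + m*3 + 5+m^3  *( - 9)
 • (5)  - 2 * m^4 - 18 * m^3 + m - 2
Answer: 2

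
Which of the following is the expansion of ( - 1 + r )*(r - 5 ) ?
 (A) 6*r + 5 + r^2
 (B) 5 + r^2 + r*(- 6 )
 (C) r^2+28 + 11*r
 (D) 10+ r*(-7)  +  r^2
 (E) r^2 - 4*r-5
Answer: B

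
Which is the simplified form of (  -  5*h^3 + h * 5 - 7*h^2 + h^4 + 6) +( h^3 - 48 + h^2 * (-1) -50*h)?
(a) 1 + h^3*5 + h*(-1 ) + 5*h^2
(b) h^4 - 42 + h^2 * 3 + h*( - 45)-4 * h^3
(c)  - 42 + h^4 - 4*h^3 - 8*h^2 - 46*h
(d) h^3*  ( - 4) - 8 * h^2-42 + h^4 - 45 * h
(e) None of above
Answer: d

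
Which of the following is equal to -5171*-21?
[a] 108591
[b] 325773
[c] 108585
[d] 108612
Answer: a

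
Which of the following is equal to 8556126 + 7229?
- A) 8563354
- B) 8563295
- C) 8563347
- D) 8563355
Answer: D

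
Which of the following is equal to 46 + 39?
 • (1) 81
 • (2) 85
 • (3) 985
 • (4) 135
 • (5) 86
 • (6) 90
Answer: 2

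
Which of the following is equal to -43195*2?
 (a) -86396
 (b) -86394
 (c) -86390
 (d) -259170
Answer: c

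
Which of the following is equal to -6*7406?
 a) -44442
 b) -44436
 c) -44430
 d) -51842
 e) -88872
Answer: b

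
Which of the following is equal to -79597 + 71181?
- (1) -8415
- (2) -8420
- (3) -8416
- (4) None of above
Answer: 3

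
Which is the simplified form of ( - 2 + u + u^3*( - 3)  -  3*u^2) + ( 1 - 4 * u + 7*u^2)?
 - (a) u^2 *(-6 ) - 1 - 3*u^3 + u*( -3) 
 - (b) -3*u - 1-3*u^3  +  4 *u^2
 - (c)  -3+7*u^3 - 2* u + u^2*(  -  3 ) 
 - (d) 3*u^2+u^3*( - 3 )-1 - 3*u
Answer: b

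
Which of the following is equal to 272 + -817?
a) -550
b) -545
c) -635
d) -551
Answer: b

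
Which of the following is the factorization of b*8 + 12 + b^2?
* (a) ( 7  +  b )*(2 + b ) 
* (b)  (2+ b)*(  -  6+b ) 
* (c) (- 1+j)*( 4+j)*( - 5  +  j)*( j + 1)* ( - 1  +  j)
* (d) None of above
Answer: d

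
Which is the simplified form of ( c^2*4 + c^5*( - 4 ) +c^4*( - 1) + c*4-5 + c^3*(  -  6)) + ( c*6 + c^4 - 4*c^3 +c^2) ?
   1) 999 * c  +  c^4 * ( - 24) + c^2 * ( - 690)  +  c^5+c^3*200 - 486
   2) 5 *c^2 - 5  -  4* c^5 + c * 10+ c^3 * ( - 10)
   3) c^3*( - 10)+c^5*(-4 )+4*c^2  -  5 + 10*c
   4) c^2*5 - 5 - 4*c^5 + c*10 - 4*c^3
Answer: 2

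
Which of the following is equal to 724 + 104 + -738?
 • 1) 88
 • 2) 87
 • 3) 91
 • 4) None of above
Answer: 4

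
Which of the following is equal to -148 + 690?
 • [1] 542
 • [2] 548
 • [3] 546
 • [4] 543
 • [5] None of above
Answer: 1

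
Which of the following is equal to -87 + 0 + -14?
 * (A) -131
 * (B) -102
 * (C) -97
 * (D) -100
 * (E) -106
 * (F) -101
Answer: F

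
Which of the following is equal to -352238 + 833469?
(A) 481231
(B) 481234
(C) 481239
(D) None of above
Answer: A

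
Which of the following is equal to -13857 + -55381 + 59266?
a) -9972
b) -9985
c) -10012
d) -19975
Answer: a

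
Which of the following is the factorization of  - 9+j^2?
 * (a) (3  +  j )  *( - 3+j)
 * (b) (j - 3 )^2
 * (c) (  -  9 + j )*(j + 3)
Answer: a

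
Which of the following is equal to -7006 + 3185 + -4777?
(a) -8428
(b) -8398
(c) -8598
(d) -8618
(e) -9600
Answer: c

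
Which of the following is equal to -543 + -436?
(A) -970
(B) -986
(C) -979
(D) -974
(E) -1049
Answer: C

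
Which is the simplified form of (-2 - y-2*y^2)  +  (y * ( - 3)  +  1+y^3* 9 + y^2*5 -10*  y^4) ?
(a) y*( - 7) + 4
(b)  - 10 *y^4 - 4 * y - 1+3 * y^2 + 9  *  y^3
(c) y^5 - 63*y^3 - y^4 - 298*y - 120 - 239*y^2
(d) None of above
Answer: b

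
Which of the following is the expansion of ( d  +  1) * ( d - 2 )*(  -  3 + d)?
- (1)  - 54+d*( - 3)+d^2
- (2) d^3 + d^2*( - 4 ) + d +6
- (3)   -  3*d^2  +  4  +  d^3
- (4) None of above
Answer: 2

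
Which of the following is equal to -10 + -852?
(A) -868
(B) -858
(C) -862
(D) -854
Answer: C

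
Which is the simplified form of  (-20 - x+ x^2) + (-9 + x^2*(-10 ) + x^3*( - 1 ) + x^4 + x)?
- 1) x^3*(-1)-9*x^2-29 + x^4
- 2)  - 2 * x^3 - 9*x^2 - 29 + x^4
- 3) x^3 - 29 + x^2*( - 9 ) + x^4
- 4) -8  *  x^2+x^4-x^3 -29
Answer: 1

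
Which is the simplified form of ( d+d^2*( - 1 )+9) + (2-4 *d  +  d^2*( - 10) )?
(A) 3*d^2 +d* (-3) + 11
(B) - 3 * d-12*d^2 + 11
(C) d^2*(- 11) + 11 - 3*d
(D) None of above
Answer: C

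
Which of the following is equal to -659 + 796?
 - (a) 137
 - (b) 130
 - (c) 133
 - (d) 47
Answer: a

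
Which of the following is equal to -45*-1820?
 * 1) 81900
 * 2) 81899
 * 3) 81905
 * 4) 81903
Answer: 1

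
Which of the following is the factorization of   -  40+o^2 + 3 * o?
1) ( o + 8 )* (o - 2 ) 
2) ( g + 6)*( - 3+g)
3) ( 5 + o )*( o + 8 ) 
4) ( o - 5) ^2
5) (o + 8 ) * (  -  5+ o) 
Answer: 5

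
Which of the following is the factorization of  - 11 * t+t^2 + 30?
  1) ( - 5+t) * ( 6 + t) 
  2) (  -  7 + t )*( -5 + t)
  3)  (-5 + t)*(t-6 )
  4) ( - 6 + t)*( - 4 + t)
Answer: 3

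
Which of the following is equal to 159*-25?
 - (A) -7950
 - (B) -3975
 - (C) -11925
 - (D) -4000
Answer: B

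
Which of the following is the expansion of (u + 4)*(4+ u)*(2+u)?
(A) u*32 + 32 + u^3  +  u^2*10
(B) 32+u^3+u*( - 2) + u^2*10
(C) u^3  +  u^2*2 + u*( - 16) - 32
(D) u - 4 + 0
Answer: A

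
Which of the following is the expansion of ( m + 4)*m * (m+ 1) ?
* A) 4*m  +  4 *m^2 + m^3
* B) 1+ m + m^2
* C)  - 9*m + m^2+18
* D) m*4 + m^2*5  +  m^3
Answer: D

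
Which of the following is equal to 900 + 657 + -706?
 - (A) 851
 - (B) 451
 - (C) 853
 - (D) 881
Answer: A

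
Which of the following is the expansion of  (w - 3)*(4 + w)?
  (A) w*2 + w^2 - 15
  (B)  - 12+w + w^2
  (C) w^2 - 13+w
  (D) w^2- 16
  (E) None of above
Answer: B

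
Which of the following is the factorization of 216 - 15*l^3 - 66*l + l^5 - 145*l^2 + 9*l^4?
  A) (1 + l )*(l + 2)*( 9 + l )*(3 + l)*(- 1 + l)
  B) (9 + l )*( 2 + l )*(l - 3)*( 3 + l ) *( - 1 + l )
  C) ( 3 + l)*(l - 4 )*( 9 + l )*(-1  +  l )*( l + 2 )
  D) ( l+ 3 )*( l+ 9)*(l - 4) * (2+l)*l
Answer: C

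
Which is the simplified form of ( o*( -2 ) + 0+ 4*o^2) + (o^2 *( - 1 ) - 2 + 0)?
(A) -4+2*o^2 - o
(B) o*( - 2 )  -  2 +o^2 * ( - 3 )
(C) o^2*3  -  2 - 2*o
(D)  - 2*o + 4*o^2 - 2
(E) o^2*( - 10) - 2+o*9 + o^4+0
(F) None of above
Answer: C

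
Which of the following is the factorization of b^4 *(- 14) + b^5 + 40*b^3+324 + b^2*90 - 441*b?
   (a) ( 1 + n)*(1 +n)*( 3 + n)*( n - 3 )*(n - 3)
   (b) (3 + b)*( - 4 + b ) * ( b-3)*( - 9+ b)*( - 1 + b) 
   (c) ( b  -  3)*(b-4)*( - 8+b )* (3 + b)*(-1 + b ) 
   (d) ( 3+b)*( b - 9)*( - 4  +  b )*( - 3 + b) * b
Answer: b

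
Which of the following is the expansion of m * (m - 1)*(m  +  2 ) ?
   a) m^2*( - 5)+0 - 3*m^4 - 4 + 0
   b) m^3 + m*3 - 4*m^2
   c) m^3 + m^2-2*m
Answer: c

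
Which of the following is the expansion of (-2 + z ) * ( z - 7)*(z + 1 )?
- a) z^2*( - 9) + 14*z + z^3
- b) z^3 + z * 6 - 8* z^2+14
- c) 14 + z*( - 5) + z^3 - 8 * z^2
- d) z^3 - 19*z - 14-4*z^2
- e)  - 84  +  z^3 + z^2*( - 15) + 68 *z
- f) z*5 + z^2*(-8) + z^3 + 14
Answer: f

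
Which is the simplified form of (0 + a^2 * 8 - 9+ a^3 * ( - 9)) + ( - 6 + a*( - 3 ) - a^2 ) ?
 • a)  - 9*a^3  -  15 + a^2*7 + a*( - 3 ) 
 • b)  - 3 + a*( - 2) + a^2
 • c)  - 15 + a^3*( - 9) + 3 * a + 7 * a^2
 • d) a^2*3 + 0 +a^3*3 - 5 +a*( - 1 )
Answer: a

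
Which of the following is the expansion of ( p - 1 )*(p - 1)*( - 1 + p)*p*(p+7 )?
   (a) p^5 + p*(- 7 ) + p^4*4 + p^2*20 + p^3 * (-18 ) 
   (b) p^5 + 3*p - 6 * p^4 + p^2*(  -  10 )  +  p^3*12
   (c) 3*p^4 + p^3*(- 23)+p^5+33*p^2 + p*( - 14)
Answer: a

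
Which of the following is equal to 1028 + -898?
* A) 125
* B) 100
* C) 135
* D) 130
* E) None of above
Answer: D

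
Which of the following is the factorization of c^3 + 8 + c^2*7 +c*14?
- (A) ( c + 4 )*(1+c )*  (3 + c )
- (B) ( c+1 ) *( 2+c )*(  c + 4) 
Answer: B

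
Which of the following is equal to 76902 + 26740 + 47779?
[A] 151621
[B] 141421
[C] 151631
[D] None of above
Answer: D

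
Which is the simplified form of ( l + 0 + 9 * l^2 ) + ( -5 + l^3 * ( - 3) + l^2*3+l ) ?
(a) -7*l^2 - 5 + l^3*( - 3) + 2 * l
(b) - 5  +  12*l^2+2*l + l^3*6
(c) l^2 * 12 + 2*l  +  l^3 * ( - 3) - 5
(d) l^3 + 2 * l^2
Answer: c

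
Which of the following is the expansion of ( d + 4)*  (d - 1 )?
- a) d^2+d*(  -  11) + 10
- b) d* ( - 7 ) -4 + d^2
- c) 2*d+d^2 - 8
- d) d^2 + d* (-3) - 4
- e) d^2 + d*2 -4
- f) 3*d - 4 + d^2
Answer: f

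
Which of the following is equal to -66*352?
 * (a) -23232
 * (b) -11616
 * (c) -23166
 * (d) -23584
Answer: a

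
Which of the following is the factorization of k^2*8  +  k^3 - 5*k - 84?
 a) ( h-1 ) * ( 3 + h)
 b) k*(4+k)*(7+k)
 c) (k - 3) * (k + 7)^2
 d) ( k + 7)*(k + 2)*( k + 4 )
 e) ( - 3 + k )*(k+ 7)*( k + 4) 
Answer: e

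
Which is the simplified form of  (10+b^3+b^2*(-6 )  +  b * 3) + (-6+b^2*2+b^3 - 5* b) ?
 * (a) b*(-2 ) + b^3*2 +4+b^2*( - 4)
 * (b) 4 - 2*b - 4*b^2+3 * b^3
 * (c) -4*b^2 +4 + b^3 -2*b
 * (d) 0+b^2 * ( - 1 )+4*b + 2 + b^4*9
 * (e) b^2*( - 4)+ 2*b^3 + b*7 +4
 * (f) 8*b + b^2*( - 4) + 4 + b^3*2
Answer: a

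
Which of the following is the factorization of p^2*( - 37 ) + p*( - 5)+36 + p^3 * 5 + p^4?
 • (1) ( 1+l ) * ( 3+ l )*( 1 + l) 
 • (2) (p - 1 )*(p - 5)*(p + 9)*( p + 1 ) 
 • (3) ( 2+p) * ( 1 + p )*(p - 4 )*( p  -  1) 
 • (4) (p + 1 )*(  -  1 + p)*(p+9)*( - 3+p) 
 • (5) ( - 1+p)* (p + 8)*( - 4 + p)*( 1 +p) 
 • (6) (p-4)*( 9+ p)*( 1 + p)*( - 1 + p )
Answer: 6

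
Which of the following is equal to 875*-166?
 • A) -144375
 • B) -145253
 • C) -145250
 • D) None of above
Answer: C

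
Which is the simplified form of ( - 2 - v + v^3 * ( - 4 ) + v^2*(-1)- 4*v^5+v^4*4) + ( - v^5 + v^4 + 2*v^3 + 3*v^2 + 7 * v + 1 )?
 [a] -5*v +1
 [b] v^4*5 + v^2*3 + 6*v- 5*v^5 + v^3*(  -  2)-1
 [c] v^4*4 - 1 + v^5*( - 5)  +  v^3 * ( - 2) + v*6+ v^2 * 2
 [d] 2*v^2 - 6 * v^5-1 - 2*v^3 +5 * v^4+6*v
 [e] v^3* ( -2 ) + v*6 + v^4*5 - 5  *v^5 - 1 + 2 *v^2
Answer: e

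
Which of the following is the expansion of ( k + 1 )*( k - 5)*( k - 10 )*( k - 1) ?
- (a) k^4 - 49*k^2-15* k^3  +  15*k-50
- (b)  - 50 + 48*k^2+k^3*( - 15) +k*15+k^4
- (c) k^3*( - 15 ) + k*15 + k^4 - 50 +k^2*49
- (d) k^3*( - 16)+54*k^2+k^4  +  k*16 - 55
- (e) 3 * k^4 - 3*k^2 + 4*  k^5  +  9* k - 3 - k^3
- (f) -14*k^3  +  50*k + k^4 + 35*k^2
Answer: c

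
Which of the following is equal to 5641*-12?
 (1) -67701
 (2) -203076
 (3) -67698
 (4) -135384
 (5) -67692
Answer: 5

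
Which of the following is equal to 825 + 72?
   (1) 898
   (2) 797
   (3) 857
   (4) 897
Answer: 4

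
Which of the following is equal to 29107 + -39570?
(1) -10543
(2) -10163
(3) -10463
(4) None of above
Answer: 3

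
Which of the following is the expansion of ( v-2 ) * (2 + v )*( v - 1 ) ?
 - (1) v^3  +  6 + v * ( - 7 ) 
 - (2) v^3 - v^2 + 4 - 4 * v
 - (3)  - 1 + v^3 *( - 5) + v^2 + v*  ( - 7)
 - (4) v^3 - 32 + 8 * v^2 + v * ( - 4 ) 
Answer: 2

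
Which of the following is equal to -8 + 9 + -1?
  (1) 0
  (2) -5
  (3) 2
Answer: 1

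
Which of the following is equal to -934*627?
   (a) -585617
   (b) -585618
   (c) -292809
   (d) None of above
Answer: b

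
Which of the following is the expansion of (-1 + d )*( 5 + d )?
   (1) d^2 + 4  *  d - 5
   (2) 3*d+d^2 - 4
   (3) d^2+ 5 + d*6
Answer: 1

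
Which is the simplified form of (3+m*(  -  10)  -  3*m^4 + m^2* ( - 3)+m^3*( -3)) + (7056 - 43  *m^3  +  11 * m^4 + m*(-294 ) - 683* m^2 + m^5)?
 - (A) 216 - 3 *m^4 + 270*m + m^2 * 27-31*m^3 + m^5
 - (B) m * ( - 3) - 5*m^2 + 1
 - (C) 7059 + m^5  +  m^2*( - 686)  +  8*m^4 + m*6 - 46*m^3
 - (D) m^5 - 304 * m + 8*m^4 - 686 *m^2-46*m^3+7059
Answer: D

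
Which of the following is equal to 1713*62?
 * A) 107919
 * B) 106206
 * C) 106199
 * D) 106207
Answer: B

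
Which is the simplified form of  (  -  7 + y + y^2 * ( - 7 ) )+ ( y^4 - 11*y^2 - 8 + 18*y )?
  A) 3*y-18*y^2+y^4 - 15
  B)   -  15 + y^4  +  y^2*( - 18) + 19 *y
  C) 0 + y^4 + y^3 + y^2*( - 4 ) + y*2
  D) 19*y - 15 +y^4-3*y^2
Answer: B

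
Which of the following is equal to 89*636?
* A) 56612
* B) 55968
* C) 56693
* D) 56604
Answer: D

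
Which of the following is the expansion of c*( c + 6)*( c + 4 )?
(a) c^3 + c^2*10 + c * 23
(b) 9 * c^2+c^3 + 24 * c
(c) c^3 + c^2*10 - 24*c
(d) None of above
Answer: d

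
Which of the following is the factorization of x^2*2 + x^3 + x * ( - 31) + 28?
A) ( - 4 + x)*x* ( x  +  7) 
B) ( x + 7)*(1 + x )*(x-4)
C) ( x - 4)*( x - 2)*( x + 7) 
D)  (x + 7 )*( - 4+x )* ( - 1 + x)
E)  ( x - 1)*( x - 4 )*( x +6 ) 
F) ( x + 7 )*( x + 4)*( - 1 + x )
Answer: D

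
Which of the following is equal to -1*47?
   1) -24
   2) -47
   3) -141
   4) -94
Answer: 2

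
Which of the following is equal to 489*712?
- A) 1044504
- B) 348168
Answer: B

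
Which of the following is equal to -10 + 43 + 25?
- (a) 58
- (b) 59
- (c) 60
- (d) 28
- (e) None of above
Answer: a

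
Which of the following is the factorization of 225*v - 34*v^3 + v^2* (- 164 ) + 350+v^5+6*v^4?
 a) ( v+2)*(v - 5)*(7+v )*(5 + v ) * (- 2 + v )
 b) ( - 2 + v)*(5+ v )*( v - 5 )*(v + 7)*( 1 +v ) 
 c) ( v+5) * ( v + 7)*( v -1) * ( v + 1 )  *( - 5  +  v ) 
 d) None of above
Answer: b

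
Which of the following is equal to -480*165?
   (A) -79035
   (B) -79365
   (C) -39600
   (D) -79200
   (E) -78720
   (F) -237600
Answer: D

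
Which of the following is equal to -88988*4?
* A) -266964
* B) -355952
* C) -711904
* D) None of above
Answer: B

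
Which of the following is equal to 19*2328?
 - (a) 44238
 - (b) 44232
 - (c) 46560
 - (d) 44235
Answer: b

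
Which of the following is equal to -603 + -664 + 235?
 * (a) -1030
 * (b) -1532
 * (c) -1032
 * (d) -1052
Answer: c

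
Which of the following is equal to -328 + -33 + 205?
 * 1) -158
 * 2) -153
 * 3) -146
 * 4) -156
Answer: 4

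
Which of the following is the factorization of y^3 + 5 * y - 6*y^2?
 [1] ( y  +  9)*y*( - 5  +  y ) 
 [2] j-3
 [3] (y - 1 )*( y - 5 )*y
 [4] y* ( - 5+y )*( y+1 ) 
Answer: 3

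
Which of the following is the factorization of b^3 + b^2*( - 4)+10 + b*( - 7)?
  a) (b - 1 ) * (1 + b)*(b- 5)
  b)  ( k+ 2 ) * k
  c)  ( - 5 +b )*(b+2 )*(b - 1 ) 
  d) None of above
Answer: c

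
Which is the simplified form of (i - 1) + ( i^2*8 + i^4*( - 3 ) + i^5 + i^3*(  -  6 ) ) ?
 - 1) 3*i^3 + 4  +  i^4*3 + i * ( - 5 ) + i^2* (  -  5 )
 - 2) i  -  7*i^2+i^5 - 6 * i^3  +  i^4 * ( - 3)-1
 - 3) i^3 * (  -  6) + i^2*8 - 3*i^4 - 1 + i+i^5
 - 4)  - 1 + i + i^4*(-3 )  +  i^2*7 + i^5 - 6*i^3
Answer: 3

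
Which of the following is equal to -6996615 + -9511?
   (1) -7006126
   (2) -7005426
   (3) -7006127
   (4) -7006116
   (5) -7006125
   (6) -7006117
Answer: 1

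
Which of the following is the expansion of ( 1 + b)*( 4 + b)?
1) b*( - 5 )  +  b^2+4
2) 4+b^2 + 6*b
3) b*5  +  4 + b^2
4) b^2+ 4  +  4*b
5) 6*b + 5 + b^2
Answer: 3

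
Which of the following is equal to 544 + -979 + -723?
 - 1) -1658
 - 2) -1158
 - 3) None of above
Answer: 2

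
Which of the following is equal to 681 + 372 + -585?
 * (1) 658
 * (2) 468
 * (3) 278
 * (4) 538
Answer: 2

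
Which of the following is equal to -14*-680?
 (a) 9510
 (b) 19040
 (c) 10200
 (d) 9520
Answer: d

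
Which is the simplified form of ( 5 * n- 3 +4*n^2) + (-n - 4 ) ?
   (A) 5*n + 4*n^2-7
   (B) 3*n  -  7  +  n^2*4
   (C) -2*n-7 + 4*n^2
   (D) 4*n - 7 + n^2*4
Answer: D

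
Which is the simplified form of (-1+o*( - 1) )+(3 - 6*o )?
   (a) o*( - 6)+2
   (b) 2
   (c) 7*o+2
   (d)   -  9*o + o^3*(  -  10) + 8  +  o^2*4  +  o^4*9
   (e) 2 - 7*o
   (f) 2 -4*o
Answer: e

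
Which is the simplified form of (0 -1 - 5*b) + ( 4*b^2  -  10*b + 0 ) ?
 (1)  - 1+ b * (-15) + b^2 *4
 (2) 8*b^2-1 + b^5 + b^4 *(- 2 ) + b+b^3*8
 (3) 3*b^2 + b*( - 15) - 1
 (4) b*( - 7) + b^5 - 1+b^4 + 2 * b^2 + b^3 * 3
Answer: 1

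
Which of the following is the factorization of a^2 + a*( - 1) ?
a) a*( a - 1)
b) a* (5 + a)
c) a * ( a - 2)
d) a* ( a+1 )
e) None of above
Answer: a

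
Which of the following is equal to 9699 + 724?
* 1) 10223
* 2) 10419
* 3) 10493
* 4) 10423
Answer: 4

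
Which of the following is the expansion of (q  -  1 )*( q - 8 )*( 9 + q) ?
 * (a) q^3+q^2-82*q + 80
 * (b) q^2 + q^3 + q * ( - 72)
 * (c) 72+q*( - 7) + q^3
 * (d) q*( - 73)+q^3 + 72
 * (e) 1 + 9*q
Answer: d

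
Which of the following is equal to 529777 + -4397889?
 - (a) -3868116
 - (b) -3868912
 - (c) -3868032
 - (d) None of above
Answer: d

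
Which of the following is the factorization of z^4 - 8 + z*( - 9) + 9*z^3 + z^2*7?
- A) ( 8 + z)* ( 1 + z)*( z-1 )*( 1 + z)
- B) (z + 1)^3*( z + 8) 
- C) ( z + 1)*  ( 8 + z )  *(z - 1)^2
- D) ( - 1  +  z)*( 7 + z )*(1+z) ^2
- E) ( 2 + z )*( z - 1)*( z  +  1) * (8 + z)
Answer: A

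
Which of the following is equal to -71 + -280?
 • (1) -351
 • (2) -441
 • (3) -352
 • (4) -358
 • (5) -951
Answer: 1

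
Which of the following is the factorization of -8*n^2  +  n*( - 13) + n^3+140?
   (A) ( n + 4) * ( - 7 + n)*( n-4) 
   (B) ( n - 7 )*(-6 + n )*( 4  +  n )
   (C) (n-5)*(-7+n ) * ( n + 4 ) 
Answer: C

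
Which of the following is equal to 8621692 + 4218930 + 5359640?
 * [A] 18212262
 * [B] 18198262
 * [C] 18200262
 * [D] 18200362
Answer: C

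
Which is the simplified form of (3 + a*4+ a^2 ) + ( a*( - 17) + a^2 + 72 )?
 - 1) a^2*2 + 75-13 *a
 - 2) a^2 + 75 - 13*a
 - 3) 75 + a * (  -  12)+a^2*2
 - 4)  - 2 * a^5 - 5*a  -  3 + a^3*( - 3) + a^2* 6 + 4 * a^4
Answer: 1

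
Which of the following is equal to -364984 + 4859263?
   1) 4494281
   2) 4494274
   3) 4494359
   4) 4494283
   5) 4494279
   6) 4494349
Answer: 5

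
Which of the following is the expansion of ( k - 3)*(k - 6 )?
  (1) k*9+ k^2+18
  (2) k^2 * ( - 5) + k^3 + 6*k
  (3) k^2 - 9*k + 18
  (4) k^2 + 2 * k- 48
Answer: 3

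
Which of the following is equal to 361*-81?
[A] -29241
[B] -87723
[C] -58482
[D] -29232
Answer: A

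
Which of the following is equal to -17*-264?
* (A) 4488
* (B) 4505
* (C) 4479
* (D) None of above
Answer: A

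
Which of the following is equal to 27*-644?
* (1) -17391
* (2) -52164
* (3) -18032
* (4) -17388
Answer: 4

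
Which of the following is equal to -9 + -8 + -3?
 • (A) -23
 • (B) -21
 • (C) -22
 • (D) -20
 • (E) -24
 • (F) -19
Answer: D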